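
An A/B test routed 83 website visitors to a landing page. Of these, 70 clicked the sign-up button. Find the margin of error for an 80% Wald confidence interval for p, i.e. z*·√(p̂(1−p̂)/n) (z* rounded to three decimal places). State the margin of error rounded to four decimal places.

ME = 0.0511

p̂ = 70/83 = 0.84337.
SE = √(p̂(1−p̂)/n) = √(0.132095/83) = 0.039894.
For 80% confidence, z* = 1.282.
So ME = 0.0511.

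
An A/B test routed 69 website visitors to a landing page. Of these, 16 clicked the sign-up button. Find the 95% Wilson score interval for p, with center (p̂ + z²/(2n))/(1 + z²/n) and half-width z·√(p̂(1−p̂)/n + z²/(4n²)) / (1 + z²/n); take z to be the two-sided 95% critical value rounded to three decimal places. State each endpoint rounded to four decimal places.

(0.1481, 0.3440)

p̂ = 16/69 = 0.23188; z = 1.960, so z² = 3.841600.
1 + z²/n = 1.055675.
Adjusted center: (0.23188 + z²/(2n))/1.055675 = 0.24602.
Radicand: p̂(1−p̂)/n + z²/(4n²) = 0.002581360 + 0.000201722 = 0.002783082.
Half-width = 1.960·√0.002783082/1.055675 = 0.09795.
Interval: 0.24602 ± 0.09795 → (0.1481, 0.3440).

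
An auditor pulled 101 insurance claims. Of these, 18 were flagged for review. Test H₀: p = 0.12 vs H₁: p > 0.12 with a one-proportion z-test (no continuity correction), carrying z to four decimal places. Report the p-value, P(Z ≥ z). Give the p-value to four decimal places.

p-value = 0.0359

The sample proportion is 18/101 = 0.17822.
SE₀ = √(0.12·0.88/101) = 0.032335.
Test statistic (full precision, shown to 4 dp): z = (18/101 − 0.12)/SE₀ ≈ 1.8005.
From the standard normal, P(Z ≥ z) = 0.0359.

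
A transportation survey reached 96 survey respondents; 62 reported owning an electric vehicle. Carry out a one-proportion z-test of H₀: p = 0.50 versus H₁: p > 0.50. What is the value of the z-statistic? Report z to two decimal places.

With x = 62 successes in n = 96, p̂ = 0.64583.
Null standard error: √(0.50·0.50/96) = √0.002604167 = 0.051031.
z = (p̂ − p₀)/SE = (0.64583 − 0.50)/0.051031 = 2.86.

z = 2.86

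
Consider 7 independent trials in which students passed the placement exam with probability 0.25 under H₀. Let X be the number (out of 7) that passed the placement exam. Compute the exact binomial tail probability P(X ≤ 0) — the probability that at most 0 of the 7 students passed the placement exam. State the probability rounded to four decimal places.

X is binomial with n = 7 and p = 0.25.
P(X ≤ 0) = C(7,0)·0.25^0·0.75^7.
= 0.133484 = 0.1335.

P = 0.1335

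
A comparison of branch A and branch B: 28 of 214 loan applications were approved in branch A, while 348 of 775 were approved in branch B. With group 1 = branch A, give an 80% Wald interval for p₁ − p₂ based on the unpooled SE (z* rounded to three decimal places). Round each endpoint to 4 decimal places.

p̂₁ = 28/214 = 0.13084, p̂₂ = 348/775 = 0.44903; p̂₁ − p̂₂ = -0.31819.
Unpooled SE = √(p̂₁(1−p̂₁)/n₁ + p̂₂(1−p̂₂)/n₂) = √(0.000531410 + 0.000319229) = 0.029166.
The 80% critical value is z* = 1.282. Margin of error = 0.03739.
CI: -0.31819 ± 0.03739 = (-0.3556, -0.2808).

(-0.3556, -0.2808)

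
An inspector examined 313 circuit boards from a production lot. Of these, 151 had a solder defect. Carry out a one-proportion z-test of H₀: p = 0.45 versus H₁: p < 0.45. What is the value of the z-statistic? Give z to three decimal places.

With x = 151 successes in n = 313, p̂ = 0.48243.
Null standard error: √(0.45·0.55/313) = √0.000790735 = 0.028120.
z = (p̂ − p₀)/SE = (0.48243 − 0.45)/0.028120 = 1.153.

z = 1.153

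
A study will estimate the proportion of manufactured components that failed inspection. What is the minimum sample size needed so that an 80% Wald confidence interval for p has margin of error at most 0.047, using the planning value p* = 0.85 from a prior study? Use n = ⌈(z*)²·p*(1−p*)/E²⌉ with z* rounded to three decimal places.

The 80% critical value is z* = 1.282.
p*(1−p*) = 0.1275.
Required n before rounding: 1.643524 × 0.1275 / 0.047² = 94.862.
⌈94.862⌉ = 95.

n = 95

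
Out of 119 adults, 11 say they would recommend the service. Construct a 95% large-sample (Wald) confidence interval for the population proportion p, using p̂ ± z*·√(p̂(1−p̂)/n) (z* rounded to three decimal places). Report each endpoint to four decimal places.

(0.0404, 0.1445)

Sample proportion p̂ = 11/119 = 0.09244.
SE(p̂) = √(0.09244·0.90756/119) = 0.026551.
The 95% critical value is z* = 1.960.
Margin = 1.960·0.026551 = 0.05204.
So the interval runs from 0.0404 to 0.1445.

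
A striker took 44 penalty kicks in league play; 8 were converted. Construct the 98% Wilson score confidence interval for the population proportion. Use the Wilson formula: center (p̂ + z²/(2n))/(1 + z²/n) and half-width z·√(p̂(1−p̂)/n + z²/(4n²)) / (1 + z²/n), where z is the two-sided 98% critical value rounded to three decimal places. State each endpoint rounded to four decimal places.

Here p̂ = 8/44 = 0.18182 and z = 2.326 (z² = 5.410276).
1 + z²/n = 1.122961.
Adjusted center: (0.18182 + z²/(2n))/1.122961 = 0.21666.
Radicand: p̂(1−p̂)/n + z²/(4n²) = 0.003380917 + 0.000698641 = 0.004079558.
Half-width = 2.326·√0.004079558/1.122961 = 0.13230.
So the interval runs from 0.0844 to 0.3490.

(0.0844, 0.3490)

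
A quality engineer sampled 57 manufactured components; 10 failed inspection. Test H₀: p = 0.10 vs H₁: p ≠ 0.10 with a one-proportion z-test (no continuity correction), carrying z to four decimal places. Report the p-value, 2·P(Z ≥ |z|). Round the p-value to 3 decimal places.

Sample proportion p̂ = 10/57 = 0.17544.
Null standard error: √(0.10·0.90/57) = √0.001578947 = 0.039736.
z = (p̂ − p₀)/SE = (10/57 − 0.10)/0.039736 ≈ 1.8985.
From the standard normal, 2·P(Z ≥ |z|) = 0.058.

p-value = 0.058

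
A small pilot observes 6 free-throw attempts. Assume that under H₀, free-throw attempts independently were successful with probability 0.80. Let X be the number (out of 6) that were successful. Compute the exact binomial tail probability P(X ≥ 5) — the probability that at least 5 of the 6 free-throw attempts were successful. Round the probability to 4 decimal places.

P = 0.6554

X is binomial with n = 6 and p = 0.80.
P(X ≥ 5) = C(6,5)·0.80^5·0.20^1 + C(6,6)·0.80^6·0.20^0.
= 0.393216 + 0.262144 = 0.6554.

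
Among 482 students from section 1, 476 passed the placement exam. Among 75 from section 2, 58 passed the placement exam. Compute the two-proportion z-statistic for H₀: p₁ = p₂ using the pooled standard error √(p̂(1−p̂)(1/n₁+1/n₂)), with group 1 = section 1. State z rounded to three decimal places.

z = 8.674

p̂₁ = 476/482 = 0.98755, p̂₂ = 58/75 = 0.77333.
Pooled p̂ = (476+58)/(482+75) = 534/557 = 0.95871.
SE = √[p̂(1−p̂)(1/n₁+1/n₂)] = √[0.95871·0.04129·(1/482+1/75)] ≈ 0.024697.
z = 0.21422/0.024697 = 8.674.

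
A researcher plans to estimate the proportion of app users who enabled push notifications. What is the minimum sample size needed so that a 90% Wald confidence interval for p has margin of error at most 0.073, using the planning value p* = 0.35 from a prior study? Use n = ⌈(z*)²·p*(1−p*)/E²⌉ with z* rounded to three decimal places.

n = 116

For 90% confidence, z* = 1.645.
p*(1−p*) = 0.35·0.65 = 0.2275.
Required n before rounding: 2.706025 × 0.2275 / 0.073² = 115.523.
Rounding up, n = 116.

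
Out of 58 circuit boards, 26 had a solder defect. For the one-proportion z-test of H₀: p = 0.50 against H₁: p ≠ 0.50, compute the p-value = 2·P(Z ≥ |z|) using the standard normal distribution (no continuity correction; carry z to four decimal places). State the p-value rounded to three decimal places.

p-value = 0.431

With x = 26 successes in n = 58, p̂ = 0.44828.
SE₀ = √(0.50·0.50/58) = 0.065653.
Test statistic (full precision, shown to 4 dp): z = (26/58 − 0.50)/SE₀ ≈ -0.7878.
From the standard normal, 2·P(Z ≥ |z|) = 0.431.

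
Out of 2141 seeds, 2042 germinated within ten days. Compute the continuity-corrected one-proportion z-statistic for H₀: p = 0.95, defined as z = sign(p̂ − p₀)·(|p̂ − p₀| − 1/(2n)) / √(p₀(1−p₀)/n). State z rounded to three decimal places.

z = 0.749

Sample proportion p̂ = 2042/2141 = 0.95376. p̂ − p₀ = 0.003760.
1/(2n) = 0.000234.
Corrected numerator: |0.003760| − 0.000234 = 0.003526.
Under H₀, SE = √(p₀(1−p₀)/n) = √(0.95·0.05/2141) = √0.000022186 = 0.004710.
z = (+)0.003526/0.004710 = 0.749.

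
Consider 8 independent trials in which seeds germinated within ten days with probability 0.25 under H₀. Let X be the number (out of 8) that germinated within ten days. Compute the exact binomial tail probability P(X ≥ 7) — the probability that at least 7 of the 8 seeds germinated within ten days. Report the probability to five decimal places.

X ~ Binomial(n=8, p=0.25).
P(X ≥ 7) = C(8,7)·0.25^7·0.75^1 + C(8,8)·0.25^8·0.75^0.
= 0.000366 + 0.000015 = 0.00038.

P = 0.00038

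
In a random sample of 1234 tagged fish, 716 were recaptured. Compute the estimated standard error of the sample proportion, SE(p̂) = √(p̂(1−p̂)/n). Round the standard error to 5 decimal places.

SE = 0.01405

The sample proportion is 716/1234 = 0.58023.
p̂(1−p̂) = 0.58023·0.41977 = 0.243563.
SE = √(0.243563/1234) = 0.01405.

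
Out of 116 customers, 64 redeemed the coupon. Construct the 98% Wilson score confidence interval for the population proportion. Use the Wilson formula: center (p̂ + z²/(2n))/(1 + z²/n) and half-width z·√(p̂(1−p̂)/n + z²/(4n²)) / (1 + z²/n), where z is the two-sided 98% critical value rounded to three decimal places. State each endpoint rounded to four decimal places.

Here p̂ = 64/116 = 0.55172 and z = 2.326 (z² = 5.410276).
Denominator 1 + z²/n = 1 + 5.410276/116 = 1.046640.
Adjusted center: (0.55172 + z²/(2n))/1.046640 = 0.54942.
Radicand: p̂(1−p̂)/n + z²/(4n²) = 0.002132109 + 0.000100518 = 0.002232627.
Half-width = 2.326·√0.002232627/1.046640 = 0.10501.
Interval: 0.54942 ± 0.10501 → (0.4444, 0.6544).

(0.4444, 0.6544)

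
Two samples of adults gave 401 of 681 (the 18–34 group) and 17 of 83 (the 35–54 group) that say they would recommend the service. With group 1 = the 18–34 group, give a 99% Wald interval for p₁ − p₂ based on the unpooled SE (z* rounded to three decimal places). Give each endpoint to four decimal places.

(0.2600, 0.5080)

p̂₁ = 401/681 = 0.58884, p̂₂ = 17/83 = 0.20482; p̂₁ − p̂₂ = 0.38402.
SE = √(0.000355518 + 0.001962269) = √0.002317787 = 0.048143.
For 99% confidence, z* = 2.576. Margin of error = 0.12402.
Interval: 0.38402 ± 0.12402 → (0.2600, 0.5080).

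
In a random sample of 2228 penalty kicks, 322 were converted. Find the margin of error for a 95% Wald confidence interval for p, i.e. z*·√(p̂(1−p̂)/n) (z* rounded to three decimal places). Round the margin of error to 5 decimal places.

The sample proportion is 322/2228 = 0.14452.
SE = √(p̂(1−p̂)/n) = √(0.123637/2228) = 0.007449.
For 95% confidence, z* = 1.960.
ME = 1.960·0.007449 = 0.01460.

ME = 0.01460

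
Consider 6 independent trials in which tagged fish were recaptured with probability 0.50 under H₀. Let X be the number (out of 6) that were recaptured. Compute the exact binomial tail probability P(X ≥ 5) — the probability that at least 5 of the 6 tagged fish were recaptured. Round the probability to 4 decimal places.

X ~ Binomial(n=6, p=0.50).
P(X ≥ 5) = C(6,5)·0.50^5·0.50^1 + C(6,6)·0.50^6·0.50^0.
= 0.093750 + 0.015625 = 0.1094.

P = 0.1094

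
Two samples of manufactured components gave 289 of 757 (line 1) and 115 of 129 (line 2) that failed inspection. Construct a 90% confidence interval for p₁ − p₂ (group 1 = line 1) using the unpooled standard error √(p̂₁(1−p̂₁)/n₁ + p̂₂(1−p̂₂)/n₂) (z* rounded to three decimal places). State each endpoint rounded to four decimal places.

p̂₁ = 0.38177, p̂₂ = 0.89147, so the observed difference is -0.50970.
SE = √(0.000311786 + 0.000749992) = √0.001061778 = 0.032585.
z* = 1.645 at the 90% level. Margin = 1.645·0.032585 = 0.05360.
Interval: -0.50970 ± 0.05360 → (-0.5633, -0.4561).

(-0.5633, -0.4561)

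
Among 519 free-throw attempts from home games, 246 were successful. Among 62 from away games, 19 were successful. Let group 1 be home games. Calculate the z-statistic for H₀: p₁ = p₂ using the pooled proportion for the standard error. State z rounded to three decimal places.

p̂₁ = 246/519 = 0.47399, p̂₂ = 19/62 = 0.30645.
Pooled p̂ = (246+19)/(519+62) = 265/581 = 0.45611.
SE = √[p̂(1−p̂)(1/n₁+1/n₂)] = √[0.45611·0.54389·(1/519+1/62)] ≈ 0.066927.
z = (p̂₁ − p̂₂)/SE = (0.47399 − 0.30645)/0.066927 = 0.16754/0.066927 = 2.503.

z = 2.503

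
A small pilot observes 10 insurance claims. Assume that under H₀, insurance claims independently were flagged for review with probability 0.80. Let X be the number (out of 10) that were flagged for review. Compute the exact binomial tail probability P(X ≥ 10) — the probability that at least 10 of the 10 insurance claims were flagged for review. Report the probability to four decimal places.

X ~ Binomial(n=10, p=0.80).
P(X ≥ 10) = C(10,10)·0.80^10·0.20^0.
= 0.107374 = 0.1074.

P = 0.1074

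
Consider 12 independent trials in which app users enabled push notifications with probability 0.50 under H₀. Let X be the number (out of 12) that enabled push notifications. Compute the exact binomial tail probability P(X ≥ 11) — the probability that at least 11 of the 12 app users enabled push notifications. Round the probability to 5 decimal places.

X ~ Binomial(n=12, p=0.50).
P(X ≥ 11) = C(12,11)·0.50^11·0.50^1 + C(12,12)·0.50^12·0.50^0.
= 0.002930 + 0.000244 = 0.00317.

P = 0.00317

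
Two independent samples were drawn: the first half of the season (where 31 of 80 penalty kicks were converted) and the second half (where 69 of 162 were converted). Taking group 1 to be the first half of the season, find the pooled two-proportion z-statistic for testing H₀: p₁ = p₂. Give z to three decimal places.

z = -0.571

Sample proportions: p̂₁ = 31/80 = 0.38750 and p̂₂ = 69/162 = 0.42593.
Pooled p̂ = (31+69)/(80+162) = 100/242 = 0.41322.
SE = √[p̂(1−p̂)(1/n₁+1/n₂)] = √[0.41322·0.58678·(1/80+1/162)] ≈ 0.067287.
z = -0.03843/0.067287 = -0.571.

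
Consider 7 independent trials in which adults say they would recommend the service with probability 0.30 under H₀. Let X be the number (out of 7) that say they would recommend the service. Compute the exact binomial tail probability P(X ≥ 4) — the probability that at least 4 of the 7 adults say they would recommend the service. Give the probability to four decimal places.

X ~ Binomial(n=7, p=0.30).
P(X ≥ 4) = C(7,4)·0.30^4·0.70^3 + C(7,5)·0.30^5·0.70^2 + C(7,6)·0.30^6·0.70^1 + C(7,7)·0.30^7·0.70^0.
= 0.097240 + 0.025005 + 0.003572 + 0.000219 = 0.1260.

P = 0.1260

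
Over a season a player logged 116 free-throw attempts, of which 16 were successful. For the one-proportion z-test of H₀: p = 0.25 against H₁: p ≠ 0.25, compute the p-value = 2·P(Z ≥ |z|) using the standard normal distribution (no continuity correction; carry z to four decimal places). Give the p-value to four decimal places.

The sample proportion is 16/116 = 0.13793.
Null standard error: √(0.25·0.75/116) = √0.001616379 = 0.040204.
z = (p̂ − p₀)/SE = (16/116 − 0.25)/0.040204 ≈ -2.7875.
p-value = 2·P(Z ≥ |z|) with z = -2.7875 → 0.0053.

p-value = 0.0053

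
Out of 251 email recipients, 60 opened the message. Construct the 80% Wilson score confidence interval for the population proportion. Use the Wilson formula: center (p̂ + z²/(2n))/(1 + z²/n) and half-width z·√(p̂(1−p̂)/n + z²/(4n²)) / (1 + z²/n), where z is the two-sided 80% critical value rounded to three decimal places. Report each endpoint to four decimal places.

(0.2063, 0.2752)

Here p̂ = 60/251 = 0.23904 and z = 1.282 (z² = 1.643524).
1 + z²/n = 1.006548.
Center = (0.23904 + 0.003274)/1.006548 = 0.24074.
Radicand: p̂(1−p̂)/n + z²/(4n²) = 0.000724709 + 0.000006522 = 0.000731231.
Half-width = 1.282·√0.000731231/1.006548 = 0.03444.
Interval: 0.24074 ± 0.03444 → (0.2063, 0.2752).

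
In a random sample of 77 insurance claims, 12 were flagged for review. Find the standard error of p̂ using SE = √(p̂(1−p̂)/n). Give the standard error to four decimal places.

SE = 0.0413

p̂ = 12/77 = 0.15584.
p̂(1−p̂) = 0.131554.
Dividing by n and taking the root: √0.001708494 = 0.0413.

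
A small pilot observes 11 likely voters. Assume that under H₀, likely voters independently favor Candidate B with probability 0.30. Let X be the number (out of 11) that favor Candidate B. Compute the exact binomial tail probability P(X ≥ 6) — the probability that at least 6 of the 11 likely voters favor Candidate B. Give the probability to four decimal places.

P = 0.0782

X ~ Binomial(n=11, p=0.30).
P(X ≥ 6) = Σ_{j=6}^{11} C(11,j)·0.30^j·0.70^{11−j}.
= 0.056606 + 0.017328 + 0.003713 + 0.000530 + 0.000045 + 0.000002 = 0.0782.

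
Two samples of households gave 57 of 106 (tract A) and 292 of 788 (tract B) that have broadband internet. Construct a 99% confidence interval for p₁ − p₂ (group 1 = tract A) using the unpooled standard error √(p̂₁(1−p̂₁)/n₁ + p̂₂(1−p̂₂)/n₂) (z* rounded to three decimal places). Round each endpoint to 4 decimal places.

p̂₁ = 0.53774, p̂₂ = 0.37056, so the observed difference is 0.16718.
SE = √(0.002345057 + 0.000295996) = √0.002641053 = 0.051391.
The 99% critical value is z* = 2.576. Margin = 2.576·0.051391 = 0.13238.
Interval: 0.16718 ± 0.13238 → (0.0348, 0.2996).

(0.0348, 0.2996)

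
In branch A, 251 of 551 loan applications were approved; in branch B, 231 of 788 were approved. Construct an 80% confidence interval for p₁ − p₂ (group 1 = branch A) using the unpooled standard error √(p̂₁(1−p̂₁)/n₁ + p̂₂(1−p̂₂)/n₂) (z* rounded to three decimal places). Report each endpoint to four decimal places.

(0.1282, 0.1966)

p̂₁ = 0.45554, p̂₂ = 0.29315, so the observed difference is 0.16239.
Unpooled SE = √(p̂₁(1−p̂₁)/n₁ + p̂₂(1−p̂₂)/n₂) = √(0.000450132 + 0.000262959) = 0.026704.
z* = 1.282 at the 80% level. Margin of error = 0.03423.
So the interval runs from 0.1282 to 0.1966.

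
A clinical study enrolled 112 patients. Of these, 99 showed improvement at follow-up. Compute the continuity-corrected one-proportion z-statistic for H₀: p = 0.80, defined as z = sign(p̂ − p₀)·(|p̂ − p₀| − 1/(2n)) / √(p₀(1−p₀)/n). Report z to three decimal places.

Sample proportion p̂ = 99/112 = 0.88393. p̂ − p₀ = 0.083929.
1/(2n) = 0.004464.
Corrected numerator: |0.083929| − 0.004464 = 0.079465.
Under H₀, SE = √(p₀(1−p₀)/n) = √(0.80·0.20/112) = √0.001428571 = 0.037796.
z = +0.079465/0.037796 = 2.102.

z = 2.102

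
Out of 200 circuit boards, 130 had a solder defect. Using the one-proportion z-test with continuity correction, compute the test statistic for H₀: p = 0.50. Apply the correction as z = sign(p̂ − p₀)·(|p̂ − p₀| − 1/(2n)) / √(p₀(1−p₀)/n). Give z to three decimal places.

z = 4.172

p̂ = 130/200 = 0.65000. p̂ − p₀ = 0.150000.
Continuity correction 1/(2n) = 1/400 = 0.002500.
Corrected numerator: |0.150000| − 0.002500 = 0.147500.
Under H₀, SE = √(p₀(1−p₀)/n) = √(0.50·0.50/200) = √0.001250000 = 0.035355.
z = +0.147500/0.035355 = 4.172.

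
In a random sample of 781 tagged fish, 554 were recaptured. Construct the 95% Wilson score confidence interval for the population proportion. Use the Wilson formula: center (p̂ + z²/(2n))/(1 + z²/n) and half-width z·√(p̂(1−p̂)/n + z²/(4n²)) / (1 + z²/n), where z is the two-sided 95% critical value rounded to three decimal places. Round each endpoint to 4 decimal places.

(0.6765, 0.7401)

Here p̂ = 554/781 = 0.70935 and z = 1.960 (z² = 3.841600).
1 + z²/n = 1.004919.
Adjusted center: (0.70935 + z²/(2n))/1.004919 = 0.70832.
Radicand: p̂(1−p̂)/n + z²/(4n²) = 0.000263987 + 0.000001575 = 0.000265562.
Half-width = 1.960·√0.000265562/1.004919 = 0.03178.
Interval: 0.70832 ± 0.03178 → (0.6765, 0.7401).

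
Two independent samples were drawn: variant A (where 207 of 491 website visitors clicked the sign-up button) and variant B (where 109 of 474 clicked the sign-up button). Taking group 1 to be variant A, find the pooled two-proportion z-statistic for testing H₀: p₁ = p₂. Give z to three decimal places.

p̂₁ = 207/491 = 0.42159, p̂₂ = 109/474 = 0.22996.
Pooling: p̂ = 316/965 = 0.32746.
Pooled SE = √[0.2202303·0.00414636] ≈ 0.030218.
z = 0.19163/0.030218 = 6.342.

z = 6.342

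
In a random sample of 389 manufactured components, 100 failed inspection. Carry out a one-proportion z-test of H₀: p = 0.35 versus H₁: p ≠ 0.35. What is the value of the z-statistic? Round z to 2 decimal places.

Sample proportion p̂ = 100/389 = 0.25707.
Null standard error: √(0.35·0.65/389) = √0.000584833 = 0.024183.
z = (p̂ − p₀)/SE = (0.25707 − 0.35)/0.024183 = -3.84.

z = -3.84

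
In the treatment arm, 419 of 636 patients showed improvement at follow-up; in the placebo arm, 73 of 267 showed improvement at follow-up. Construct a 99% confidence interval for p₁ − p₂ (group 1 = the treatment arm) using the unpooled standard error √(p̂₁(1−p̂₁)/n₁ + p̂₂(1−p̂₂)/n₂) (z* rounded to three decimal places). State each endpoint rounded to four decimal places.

(0.3001, 0.4707)

p̂₁ = 0.65881, p̂₂ = 0.27341, so the observed difference is 0.38540.
SE = √(0.000353429 + 0.000744031) = √0.001097460 = 0.033128.
z* = 2.576 at the 99% level. Margin = 2.576·0.033128 = 0.08534.
CI: 0.38540 ± 0.08534 = (0.3001, 0.4707).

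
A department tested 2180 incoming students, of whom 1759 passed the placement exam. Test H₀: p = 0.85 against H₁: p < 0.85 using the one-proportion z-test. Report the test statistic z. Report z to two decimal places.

z = -5.64

With x = 1759 successes in n = 2180, p̂ = 0.80688.
Under H₀, SE = √(p₀(1−p₀)/n) = √(0.85·0.15/2180) = √0.000058486 = 0.007648.
z = (0.80688 − 0.85)/0.007648 = -0.04312/0.007648 = -5.64.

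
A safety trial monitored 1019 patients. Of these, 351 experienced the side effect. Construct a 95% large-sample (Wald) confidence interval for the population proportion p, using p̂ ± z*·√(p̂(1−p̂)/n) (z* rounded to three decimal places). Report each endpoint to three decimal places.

(0.315, 0.374)

Sample proportion p̂ = 351/1019 = 0.34446.
SE(p̂) = √(0.34446·0.65554/1019) = 0.014886.
z* = 1.960 at the 95% level.
Margin = 1.960·0.014886 = 0.02918.
CI: 0.34446 ± 0.02918 = (0.315, 0.374).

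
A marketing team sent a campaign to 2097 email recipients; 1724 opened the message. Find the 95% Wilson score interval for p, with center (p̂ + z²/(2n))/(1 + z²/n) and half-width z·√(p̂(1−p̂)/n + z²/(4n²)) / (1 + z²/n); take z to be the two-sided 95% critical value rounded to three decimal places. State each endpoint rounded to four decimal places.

(0.8052, 0.8379)

Here p̂ = 1724/2097 = 0.82213 and z = 1.960 (z² = 3.841600).
1 + z²/n = 1.001832.
Center = (0.82213 + 0.000916)/1.001832 = 0.82154.
Radicand: p̂(1−p̂)/n + z²/(4n²) = 0.000069735 + 0.000000218 = 0.000069953.
Half-width = z·√(radicand)/denom = 1.960·0.008364/1.001832 = 0.01636.
Interval: 0.82154 ± 0.01636 → (0.8052, 0.8379).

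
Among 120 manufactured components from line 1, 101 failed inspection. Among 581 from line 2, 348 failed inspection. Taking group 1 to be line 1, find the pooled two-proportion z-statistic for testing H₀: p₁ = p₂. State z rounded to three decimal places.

z = 5.044

Sample proportions: p̂₁ = 101/120 = 0.84167 and p̂₂ = 348/581 = 0.59897.
Pooling: p̂ = 449/701 = 0.64051.
SE = √[p̂(1−p̂)(1/n₁+1/n₂)] = √[0.64051·0.35949·(1/120+1/581)] ≈ 0.048116.
z = 0.24270/0.048116 = 5.044.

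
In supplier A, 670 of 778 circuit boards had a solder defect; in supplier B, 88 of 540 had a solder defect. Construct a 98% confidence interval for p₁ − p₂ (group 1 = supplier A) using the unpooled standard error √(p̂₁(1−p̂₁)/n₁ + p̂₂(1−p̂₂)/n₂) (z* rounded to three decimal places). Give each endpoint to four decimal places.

(0.6513, 0.7451)

p̂₁ = 670/778 = 0.86118, p̂₂ = 88/540 = 0.16296; p̂₁ − p̂₂ = 0.69822.
SE = √(0.000153660 + 0.000252604) = √0.000406264 = 0.020156.
z* = 2.326 at the 98% level. Margin of error = 0.04688.
So the interval runs from 0.6513 to 0.7451.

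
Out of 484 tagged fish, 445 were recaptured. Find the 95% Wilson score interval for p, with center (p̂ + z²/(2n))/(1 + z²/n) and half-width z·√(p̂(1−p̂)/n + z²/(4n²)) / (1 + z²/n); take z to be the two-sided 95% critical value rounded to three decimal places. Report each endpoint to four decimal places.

p̂ = 445/484 = 0.91942; z = 1.960, so z² = 3.841600.
Denominator 1 + z²/n = 1 + 3.841600/484 = 1.007937.
Adjusted center: (0.91942 + z²/(2n))/1.007937 = 0.91612.
Radicand: p̂(1−p̂)/n + z²/(4n²) = 0.000153069 + 0.000004100 = 0.000157169.
Half-width = 1.960·√0.000157169/1.007937 = 0.02438.
So the interval runs from 0.8917 to 0.9405.

(0.8917, 0.9405)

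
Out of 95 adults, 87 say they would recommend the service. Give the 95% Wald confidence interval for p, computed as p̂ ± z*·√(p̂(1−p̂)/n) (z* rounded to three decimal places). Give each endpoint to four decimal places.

(0.8599, 0.9716)

The sample proportion is 87/95 = 0.91579.
SE(p̂) = √(0.91579·0.08421/95) = 0.028492.
z* = 1.960 at the 95% level.
Margin of error: 1.960 × 0.028492 = 0.05584.
CI: 0.91579 ± 0.05584 = (0.8599, 0.9716).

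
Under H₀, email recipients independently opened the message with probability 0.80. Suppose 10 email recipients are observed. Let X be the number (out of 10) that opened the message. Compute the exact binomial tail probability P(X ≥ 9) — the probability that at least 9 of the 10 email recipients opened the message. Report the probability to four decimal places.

P = 0.3758

X is binomial with n = 10 and p = 0.80.
P(X ≥ 9) = C(10,9)·0.80^9·0.20^1 + C(10,10)·0.80^10·0.20^0.
= 0.268435 + 0.107374 = 0.3758.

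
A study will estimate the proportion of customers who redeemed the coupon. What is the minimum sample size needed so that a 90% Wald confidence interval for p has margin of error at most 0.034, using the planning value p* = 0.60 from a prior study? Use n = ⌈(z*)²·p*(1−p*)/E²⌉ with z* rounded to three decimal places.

For 90% confidence, z* = 1.645.
p*(1−p*) = 0.2400.
Required n before rounding: 2.706025 × 0.2400 / 0.034² = 561.804.
⌈561.804⌉ = 562.

n = 562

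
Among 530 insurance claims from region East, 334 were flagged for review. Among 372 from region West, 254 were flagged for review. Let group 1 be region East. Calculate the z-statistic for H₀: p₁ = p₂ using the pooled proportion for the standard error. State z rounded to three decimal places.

p̂₁ = 334/530 = 0.63019, p̂₂ = 254/372 = 0.68280.
Pooling: p̂ = 588/902 = 0.65188.
SE = √[p̂(1−p̂)(1/n₁+1/n₂)] = √[0.65188·0.34812·(1/530+1/372)] ≈ 0.032221.
z = -0.05261/0.032221 = -1.633.

z = -1.633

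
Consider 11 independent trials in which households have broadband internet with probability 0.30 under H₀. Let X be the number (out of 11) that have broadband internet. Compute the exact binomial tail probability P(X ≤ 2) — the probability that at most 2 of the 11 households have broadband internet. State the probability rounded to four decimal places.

X ~ Binomial(n=11, p=0.30).
P(X ≤ 2) = C(11,0)·0.30^0·0.70^11 + C(11,1)·0.30^1·0.70^10 + C(11,2)·0.30^2·0.70^9.
= 0.019773 + 0.093217 + 0.199750 = 0.3127.

P = 0.3127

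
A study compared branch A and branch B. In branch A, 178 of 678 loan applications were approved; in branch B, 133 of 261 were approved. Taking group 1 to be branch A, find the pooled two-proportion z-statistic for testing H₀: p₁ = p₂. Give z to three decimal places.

z = -7.206

Sample proportions: p̂₁ = 178/678 = 0.26254 and p̂₂ = 133/261 = 0.50958.
Pooled p̂ = (178+133)/(678+261) = 311/939 = 0.33120.
Pooled SE = √[0.2215077·0.00530634] ≈ 0.034284.
z = -0.24704/0.034284 = -7.206.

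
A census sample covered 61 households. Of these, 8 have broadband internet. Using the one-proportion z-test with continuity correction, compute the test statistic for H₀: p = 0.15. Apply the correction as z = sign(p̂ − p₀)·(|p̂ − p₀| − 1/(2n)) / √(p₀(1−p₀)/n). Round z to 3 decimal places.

z = -0.233

Sample proportion p̂ = 8/61 = 0.13115. p̂ − p₀ = -0.018852.
Continuity correction 1/(2n) = 1/122 = 0.008197.
Corrected numerator: |-0.018852| − 0.008197 = 0.010655.
Under H₀, SE = √(p₀(1−p₀)/n) = √(0.15·0.85/61) = √0.002090164 = 0.045718.
z = −0.010655/0.045718 = -0.233.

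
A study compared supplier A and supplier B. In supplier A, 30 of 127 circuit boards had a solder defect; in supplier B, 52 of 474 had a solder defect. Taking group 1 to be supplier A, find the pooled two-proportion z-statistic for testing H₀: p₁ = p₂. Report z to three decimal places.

z = 3.689

p̂₁ = 30/127 = 0.23622, p̂₂ = 52/474 = 0.10970.
Pooled p̂ = (30+52)/(127+474) = 82/601 = 0.13644.
Pooled SE = √[0.1178236·0.00998372] ≈ 0.034297.
z = (p̂₁ − p̂₂)/SE = (0.23622 − 0.10970)/0.034297 = 0.12652/0.034297 = 3.689.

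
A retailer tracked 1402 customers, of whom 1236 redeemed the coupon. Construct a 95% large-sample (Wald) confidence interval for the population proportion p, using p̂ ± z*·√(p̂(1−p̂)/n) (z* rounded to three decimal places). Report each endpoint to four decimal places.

Sample proportion p̂ = 1236/1402 = 0.88160.
Standard error of p̂: √(0.104383/1402) = √0.000074453 = 0.008629.
The 95% critical value is z* = 1.960.
Margin of error: 1.960 × 0.008629 = 0.01691.
CI: 0.88160 ± 0.01691 = (0.8647, 0.8985).

(0.8647, 0.8985)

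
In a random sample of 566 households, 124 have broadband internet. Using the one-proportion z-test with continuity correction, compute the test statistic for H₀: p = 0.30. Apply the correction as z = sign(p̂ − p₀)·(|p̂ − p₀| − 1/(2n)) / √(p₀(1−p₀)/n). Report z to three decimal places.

z = -4.155

Sample proportion p̂ = 124/566 = 0.21908. p̂ − p₀ = -0.080919.
Continuity correction 1/(2n) = 1/1132 = 0.000883.
Corrected numerator: |-0.080919| − 0.000883 = 0.080036.
Null standard error: √(0.30·0.70/566) = √0.000371025 = 0.019262.
z = (−)0.080036/0.019262 = -4.155.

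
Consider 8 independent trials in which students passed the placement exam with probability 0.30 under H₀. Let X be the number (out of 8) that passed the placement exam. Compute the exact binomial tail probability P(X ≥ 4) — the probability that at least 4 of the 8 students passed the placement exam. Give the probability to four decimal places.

X ~ Binomial(n=8, p=0.30).
P(X ≥ 4) = Σ_{j=4}^{8} C(8,j)·0.30^j·0.70^{8−j}.
= 0.136137 + 0.046675 + 0.010002 + 0.001225 + 0.000066 = 0.1941.

P = 0.1941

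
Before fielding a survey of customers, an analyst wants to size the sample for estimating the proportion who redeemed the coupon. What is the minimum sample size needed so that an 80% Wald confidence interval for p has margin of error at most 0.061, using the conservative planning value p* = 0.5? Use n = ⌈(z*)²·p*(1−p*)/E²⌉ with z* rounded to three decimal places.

For 80% confidence, z* = 1.282.
p*(1−p*) = 0.2500.
Required n before rounding: 1.643524 × 0.2500 / 0.061² = 110.422.
⌈110.422⌉ = 111.

n = 111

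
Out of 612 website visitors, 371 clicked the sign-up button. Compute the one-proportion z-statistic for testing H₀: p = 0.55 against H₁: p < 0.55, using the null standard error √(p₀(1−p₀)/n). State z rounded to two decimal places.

z = 2.80

With x = 371 successes in n = 612, p̂ = 0.60621.
Under H₀, SE = √(p₀(1−p₀)/n) = √(0.55·0.45/612) = √0.000404412 = 0.020110.
Test statistic: z = 0.05621/0.020110 = 2.80.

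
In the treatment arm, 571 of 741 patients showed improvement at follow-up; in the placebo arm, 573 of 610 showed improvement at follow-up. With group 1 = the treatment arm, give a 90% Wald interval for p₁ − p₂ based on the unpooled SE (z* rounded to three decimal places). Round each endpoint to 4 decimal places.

(-0.1987, -0.1388)

p̂₁ = 571/741 = 0.77058, p̂₂ = 573/610 = 0.93934; p̂₁ − p̂₂ = -0.16876.
SE = √(0.000238578 + 0.000093404) = √0.000331982 = 0.018220.
For 90% confidence, z* = 1.645. Margin = 1.645·0.018220 = 0.02997.
CI: -0.16876 ± 0.02997 = (-0.1987, -0.1388).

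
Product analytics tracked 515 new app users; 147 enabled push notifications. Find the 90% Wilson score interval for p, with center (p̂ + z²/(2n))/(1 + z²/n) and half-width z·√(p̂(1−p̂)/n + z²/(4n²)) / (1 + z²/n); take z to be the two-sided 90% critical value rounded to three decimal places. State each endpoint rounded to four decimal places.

Here p̂ = 147/515 = 0.28544 and z = 1.645 (z² = 2.706025).
Denominator 1 + z²/n = 1 + 2.706025/515 = 1.005254.
Adjusted center: (0.28544 + z²/(2n))/1.005254 = 0.28656.
Radicand: p̂(1−p̂)/n + z²/(4n²) = 0.000396044 + 0.000002551 = 0.000398595.
Half-width = 1.645·√0.000398595/1.005254 = 0.03267.
CI: 0.28656 ± 0.03267 = (0.2539, 0.3192).

(0.2539, 0.3192)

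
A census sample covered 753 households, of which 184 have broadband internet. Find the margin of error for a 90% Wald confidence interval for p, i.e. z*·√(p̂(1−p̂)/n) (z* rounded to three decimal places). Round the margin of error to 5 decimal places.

With x = 184 successes in n = 753, p̂ = 0.24436.
SE = √(p̂(1−p̂)/n) = √(0.184646/753) = 0.015659.
z* = 1.645 at the 90% level.
So ME = 0.02576.

ME = 0.02576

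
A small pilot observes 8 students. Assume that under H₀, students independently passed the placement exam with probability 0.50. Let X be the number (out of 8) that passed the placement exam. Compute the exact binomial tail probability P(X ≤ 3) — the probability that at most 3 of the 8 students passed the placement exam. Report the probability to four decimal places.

P = 0.3633

X is binomial with n = 8 and p = 0.50.
P(X ≤ 3) = C(8,0)·0.50^0·0.50^8 + C(8,1)·0.50^1·0.50^7 + C(8,2)·0.50^2·0.50^6 + C(8,3)·0.50^3·0.50^5.
= 0.003906 + 0.031250 + 0.109375 + 0.218750 = 0.3633.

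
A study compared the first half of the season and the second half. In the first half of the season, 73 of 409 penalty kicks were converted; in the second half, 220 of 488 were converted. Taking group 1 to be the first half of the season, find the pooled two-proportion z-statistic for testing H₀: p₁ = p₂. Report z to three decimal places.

z = -8.662

p̂₁ = 73/409 = 0.17848, p̂₂ = 220/488 = 0.45082.
Pooling: p̂ = 293/897 = 0.32664.
SE = √[p̂(1−p̂)(1/n₁+1/n₂)] = √[0.32664·0.67336·(1/409+1/488)] ≈ 0.031440.
z = (p̂₁ − p̂₂)/SE = (0.17848 − 0.45082)/0.031440 = -0.27234/0.031440 = -8.662.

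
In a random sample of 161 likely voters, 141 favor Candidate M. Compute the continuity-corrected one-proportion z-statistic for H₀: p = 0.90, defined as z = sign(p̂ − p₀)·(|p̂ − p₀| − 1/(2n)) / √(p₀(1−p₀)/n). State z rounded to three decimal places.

p̂ = 141/161 = 0.87578. p̂ − p₀ = -0.024224.
Continuity correction 1/(2n) = 1/322 = 0.003106.
Corrected numerator: |-0.024224| − 0.003106 = 0.021118.
Under H₀, SE = √(p₀(1−p₀)/n) = √(0.90·0.10/161) = √0.000559006 = 0.023643.
z = −0.021118/0.023643 = -0.893.

z = -0.893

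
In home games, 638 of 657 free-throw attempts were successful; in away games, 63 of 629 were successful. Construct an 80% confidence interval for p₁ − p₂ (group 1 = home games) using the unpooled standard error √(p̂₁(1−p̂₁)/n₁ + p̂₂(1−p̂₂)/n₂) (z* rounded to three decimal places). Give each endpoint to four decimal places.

p̂₁ = 0.97108, p̂₂ = 0.10016, so the observed difference is 0.87092.
Unpooled SE = √(p̂₁(1−p̂₁)/n₁ + p̂₂(1−p̂₂)/n₂) = √(0.000042744 + 0.000143286) = 0.013639.
For 80% confidence, z* = 1.282. Margin = 1.282·0.013639 = 0.01749.
CI: 0.87092 ± 0.01749 = (0.8534, 0.8884).

(0.8534, 0.8884)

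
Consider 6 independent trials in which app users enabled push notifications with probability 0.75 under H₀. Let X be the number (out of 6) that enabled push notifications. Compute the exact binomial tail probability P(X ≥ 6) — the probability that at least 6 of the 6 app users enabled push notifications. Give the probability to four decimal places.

X is binomial with n = 6 and p = 0.75.
P(X ≥ 6) = C(6,6)·0.75^6·0.25^0.
= 0.177979 = 0.1780.

P = 0.1780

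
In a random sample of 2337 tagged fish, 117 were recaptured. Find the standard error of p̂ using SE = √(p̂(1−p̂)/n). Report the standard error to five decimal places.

SE = 0.00451

The sample proportion is 117/2337 = 0.05006.
p̂(1−p̂) = 0.05006·0.94994 = 0.047554.
SE = √(0.047554/2337) = 0.00451.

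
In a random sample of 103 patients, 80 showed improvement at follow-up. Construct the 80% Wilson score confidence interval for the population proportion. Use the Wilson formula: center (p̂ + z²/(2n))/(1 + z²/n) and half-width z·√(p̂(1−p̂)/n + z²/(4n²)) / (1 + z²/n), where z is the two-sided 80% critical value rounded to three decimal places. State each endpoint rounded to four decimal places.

(0.7200, 0.8247)

Here p̂ = 80/103 = 0.77670 and z = 1.282 (z² = 1.643524).
Denominator 1 + z²/n = 1 + 1.643524/103 = 1.015957.
Center = (0.77670 + 0.007978)/1.015957 = 0.77235.
Radicand: p̂(1−p̂)/n + z²/(4n²) = 0.001683861 + 0.000038729 = 0.001722590.
Half-width = 1.282·√0.001722590/1.015957 = 0.05237.
Interval: 0.77235 ± 0.05237 → (0.7200, 0.8247).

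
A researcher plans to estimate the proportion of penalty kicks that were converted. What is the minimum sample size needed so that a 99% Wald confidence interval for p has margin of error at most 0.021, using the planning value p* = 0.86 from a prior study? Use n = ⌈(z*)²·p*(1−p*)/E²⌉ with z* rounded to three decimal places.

n = 1812

For 99% confidence, z* = 2.576.
p*(1−p*) = 0.1204.
(z*)²·p*(1−p*)/E² = 6.635776·0.1204/0.000441 = 1811.672.
⌈1811.672⌉ = 1812.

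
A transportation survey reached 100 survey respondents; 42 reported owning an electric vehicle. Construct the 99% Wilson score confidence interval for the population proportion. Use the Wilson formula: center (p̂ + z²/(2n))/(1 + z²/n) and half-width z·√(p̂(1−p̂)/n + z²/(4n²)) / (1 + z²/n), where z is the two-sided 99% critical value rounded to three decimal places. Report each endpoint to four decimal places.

(0.3018, 0.5482)

p̂ = 42/100 = 0.42000; z = 2.576, so z² = 6.635776.
Denominator 1 + z²/n = 1 + 6.635776/100 = 1.066358.
Center = (0.42000 + 0.033179)/1.066358 = 0.42498.
Radicand: p̂(1−p̂)/n + z²/(4n²) = 0.002436000 + 0.000165894 = 0.002601894.
Half-width = 2.576·√0.002601894/1.066358 = 0.12322.
CI: 0.42498 ± 0.12322 = (0.3018, 0.5482).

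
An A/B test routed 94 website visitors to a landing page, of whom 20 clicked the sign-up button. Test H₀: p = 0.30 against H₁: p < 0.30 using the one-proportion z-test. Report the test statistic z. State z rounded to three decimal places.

Sample proportion p̂ = 20/94 = 0.21277.
Null standard error: √(0.30·0.70/94) = √0.002234043 = 0.047266.
z = (p̂ − p₀)/SE = (0.21277 − 0.30)/0.047266 = -1.846.

z = -1.846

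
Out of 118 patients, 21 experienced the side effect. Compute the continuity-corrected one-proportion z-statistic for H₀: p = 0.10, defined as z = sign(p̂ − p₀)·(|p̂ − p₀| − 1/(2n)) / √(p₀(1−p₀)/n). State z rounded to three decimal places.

z = 2.670

The sample proportion is 21/118 = 0.17797. p̂ − p₀ = 0.077966.
1/(2n) = 0.004237.
Corrected numerator: |0.077966| − 0.004237 = 0.073729.
Null standard error: √(0.10·0.90/118) = √0.000762712 = 0.027617.
z = +0.073729/0.027617 = 2.670.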